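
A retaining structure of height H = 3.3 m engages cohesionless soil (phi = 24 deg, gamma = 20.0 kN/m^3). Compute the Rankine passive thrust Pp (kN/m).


Compute passive earth pressure coefficient:
Kp = tan^2(45 + phi/2) = tan^2(57.0) = 2.371184
Compute passive force:
Pp = 0.5 * Kp * gamma * H^2
Pp = 0.5 * 2.371184 * 20.0 * 3.3^2
Pp = 258.22 kN/m


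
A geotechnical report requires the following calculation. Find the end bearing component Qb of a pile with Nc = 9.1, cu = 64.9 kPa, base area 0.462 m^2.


Using Qb = Nc * cu * Ab
Qb = 9.1 * 64.9 * 0.462
Qb = 272.85 kN


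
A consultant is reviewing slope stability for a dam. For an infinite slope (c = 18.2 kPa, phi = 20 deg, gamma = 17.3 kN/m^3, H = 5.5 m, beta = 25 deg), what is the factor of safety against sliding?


Result: 1.28

Derivation:
Using Fs = c / (gamma*H*sin(beta)*cos(beta)) + tan(phi)/tan(beta)
Cohesion contribution = 18.2 / (17.3*5.5*sin(25)*cos(25))
Cohesion contribution = 0.499389
Friction contribution = tan(20)/tan(25) = 0.780537
Fs = 0.499389 + 0.780537
Fs = 1.28


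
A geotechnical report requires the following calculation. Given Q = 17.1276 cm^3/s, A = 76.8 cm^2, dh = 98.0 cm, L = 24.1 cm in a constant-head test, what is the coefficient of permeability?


Result: 0.054844 cm/s

Derivation:
Compute hydraulic gradient:
i = dh / L = 98.0 / 24.1 = 4.06639
Then apply Darcy's law:
k = Q / (A * i)
k = 17.1276 / (76.8 * 4.06639)
k = 17.1276 / 312.299
k = 0.054844 cm/s


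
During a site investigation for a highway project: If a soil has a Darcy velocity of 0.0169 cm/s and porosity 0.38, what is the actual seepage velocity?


Using v_s = v_d / n
v_s = 0.0169 / 0.38
v_s = 0.04447 cm/s


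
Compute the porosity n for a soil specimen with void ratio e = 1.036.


Using the relation n = e / (1 + e)
n = 1.036 / (1 + 1.036)
n = 1.036 / 2.036
n = 0.5088


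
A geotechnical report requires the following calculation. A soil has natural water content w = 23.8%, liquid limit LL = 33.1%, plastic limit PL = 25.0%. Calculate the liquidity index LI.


First compute the plasticity index:
PI = LL - PL = 33.1 - 25.0 = 8.1
Then compute the liquidity index:
LI = (w - PL) / PI
LI = (23.8 - 25.0) / 8.1
LI = -0.148


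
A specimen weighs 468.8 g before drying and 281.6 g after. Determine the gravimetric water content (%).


Result: 66.48 %

Derivation:
Using w = (m_wet - m_dry) / m_dry * 100
m_wet - m_dry = 468.8 - 281.6 = 187.2 g
w = 187.2 / 281.6 * 100
w = 66.48 %


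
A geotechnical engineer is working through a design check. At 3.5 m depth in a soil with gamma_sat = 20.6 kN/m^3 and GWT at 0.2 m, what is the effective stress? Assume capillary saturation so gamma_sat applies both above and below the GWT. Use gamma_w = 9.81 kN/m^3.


Total stress = gamma_sat * depth
sigma = 20.6 * 3.5 = 72.1 kPa
Pore water pressure u = gamma_w * (depth - d_wt)
u = 9.81 * (3.5 - 0.2) = 32.373 kPa
Effective stress = sigma - u
sigma' = 72.1 - 32.373 = 39.73 kPa


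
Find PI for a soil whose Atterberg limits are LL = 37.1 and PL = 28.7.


Using PI = LL - PL
PI = 37.1 - 28.7
PI = 8.4


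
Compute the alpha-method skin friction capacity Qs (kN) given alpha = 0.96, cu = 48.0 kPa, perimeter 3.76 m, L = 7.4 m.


Result: 1282.13 kN

Derivation:
Using Qs = alpha * cu * perimeter * L
Qs = 0.96 * 48.0 * 3.76 * 7.4
Qs = 1282.13 kN


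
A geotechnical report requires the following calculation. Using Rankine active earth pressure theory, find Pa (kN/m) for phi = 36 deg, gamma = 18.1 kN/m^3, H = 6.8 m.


Compute active earth pressure coefficient:
Ka = tan^2(45 - phi/2) = tan^2(27.0) = 0.259616
Compute active force:
Pa = 0.5 * Ka * gamma * H^2
Pa = 0.5 * 0.259616 * 18.1 * 6.8^2
Pa = 108.64 kN/m


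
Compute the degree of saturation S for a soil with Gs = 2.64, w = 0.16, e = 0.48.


Using S = Gs * w / e
S = 2.64 * 0.16 / 0.48
S = 0.88


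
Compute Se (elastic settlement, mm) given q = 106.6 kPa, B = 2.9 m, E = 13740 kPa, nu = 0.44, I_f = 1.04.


Using Se = q * B * (1 - nu^2) * I_f / E
1 - nu^2 = 1 - 0.44^2 = 0.8064
Se = 106.6 * 2.9 * 0.8064 * 1.04 / 13740
Se = 0.018869 m
Convert to mm: Se = 0.018869 * 1000 = 18.869 mm


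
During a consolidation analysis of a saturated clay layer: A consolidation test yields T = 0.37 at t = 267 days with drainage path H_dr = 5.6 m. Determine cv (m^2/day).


Using cv = T * H_dr^2 / t
H_dr^2 = 5.6^2 = 31.36
cv = 0.37 * 31.36 / 267
cv = 0.04346 m^2/day


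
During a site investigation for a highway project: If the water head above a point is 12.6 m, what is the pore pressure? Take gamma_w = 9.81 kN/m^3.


Using u = gamma_w * h_w
u = 9.81 * 12.6
u = 123.61 kPa


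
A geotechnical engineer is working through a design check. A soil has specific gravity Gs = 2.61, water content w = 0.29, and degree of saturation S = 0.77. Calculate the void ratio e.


Using the relation e = Gs * w / S
e = 2.61 * 0.29 / 0.77
e = 0.983


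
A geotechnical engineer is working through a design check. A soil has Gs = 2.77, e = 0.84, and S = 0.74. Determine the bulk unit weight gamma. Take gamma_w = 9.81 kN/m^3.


Using gamma = gamma_w * (Gs + S*e) / (1 + e)
Numerator: Gs + S*e = 2.77 + 0.74*0.84 = 3.3916
Denominator: 1 + e = 1 + 0.84 = 1.84
gamma = 9.81 * 3.3916 / 1.84
gamma = 18.082 kN/m^3


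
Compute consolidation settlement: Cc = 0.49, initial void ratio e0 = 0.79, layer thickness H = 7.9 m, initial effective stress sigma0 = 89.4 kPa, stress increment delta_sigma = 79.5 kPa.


Using Sc = Cc * H / (1 + e0) * log10((sigma0 + delta_sigma) / sigma0)
Stress ratio = (89.4 + 79.5) / 89.4 = 1.88926
log10(1.88926) = 0.276292
Cc * H / (1 + e0) = 0.49 * 7.9 / (1 + 0.79) = 2.16257
Sc = 2.16257 * 0.276292
Sc = 0.5975 m


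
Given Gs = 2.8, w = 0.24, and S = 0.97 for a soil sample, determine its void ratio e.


Using the relation e = Gs * w / S
e = 2.8 * 0.24 / 0.97
e = 0.6928


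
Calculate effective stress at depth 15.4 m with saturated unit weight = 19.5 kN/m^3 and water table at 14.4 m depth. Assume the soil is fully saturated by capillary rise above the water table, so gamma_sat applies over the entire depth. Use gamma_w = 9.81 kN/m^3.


Total stress = gamma_sat * depth
sigma = 19.5 * 15.4 = 300.3 kPa
Pore water pressure u = gamma_w * (depth - d_wt)
u = 9.81 * (15.4 - 14.4) = 9.81 kPa
Effective stress = sigma - u
sigma' = 300.3 - 9.81 = 290.49 kPa


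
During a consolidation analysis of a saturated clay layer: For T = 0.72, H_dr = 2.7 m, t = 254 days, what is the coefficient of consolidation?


Result: 0.02066 m^2/day

Derivation:
Using cv = T * H_dr^2 / t
H_dr^2 = 2.7^2 = 7.29
cv = 0.72 * 7.29 / 254
cv = 0.02066 m^2/day


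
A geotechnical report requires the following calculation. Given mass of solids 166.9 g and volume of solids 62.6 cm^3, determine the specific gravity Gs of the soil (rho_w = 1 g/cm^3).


Using Gs = m_s / (V_s * rho_w)
Since rho_w = 1 g/cm^3:
Gs = 166.9 / 62.6
Gs = 2.666


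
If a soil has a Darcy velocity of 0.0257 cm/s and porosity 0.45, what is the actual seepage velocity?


Using v_s = v_d / n
v_s = 0.0257 / 0.45
v_s = 0.05711 cm/s


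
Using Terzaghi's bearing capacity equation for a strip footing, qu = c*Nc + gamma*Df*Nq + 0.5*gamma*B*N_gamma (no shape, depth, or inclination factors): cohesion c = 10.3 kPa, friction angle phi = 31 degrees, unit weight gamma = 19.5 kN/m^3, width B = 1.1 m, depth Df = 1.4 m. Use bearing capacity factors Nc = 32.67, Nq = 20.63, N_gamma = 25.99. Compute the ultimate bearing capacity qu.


Compute qu = c*Nc + gamma*Df*Nq + 0.5*gamma*B*N_gamma
Term 1: 10.3 * 32.67 = 336.501
Term 2: 19.5 * 1.4 * 20.63 = 563.199
Term 3: 0.5 * 19.5 * 1.1 * 25.99 = 278.74275
qu = 336.501 + 563.199 + 278.74275
qu = 1178.44 kPa


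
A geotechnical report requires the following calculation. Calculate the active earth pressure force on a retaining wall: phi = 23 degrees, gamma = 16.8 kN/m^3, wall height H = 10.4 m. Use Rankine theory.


Compute active earth pressure coefficient:
Ka = tan^2(45 - phi/2) = tan^2(33.5) = 0.438092
Compute active force:
Pa = 0.5 * Ka * gamma * H^2
Pa = 0.5 * 0.438092 * 16.8 * 10.4^2
Pa = 398.03 kN/m


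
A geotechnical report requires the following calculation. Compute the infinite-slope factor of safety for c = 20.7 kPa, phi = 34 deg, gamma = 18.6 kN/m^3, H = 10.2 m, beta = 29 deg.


Using Fs = c / (gamma*H*sin(beta)*cos(beta)) + tan(phi)/tan(beta)
Cohesion contribution = 20.7 / (18.6*10.2*sin(29)*cos(29))
Cohesion contribution = 0.257316
Friction contribution = tan(34)/tan(29) = 1.21685
Fs = 0.257316 + 1.21685
Fs = 1.474


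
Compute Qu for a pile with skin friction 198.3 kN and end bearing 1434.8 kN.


Using Qu = Qf + Qb
Qu = 198.3 + 1434.8
Qu = 1633.1 kN


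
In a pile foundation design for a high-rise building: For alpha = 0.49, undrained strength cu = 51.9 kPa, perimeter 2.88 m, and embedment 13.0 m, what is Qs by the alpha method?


Result: 952.14 kN

Derivation:
Using Qs = alpha * cu * perimeter * L
Qs = 0.49 * 51.9 * 2.88 * 13.0
Qs = 952.14 kN


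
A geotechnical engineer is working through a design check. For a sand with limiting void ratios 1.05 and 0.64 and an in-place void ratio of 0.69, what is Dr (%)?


Result: 87.8 %

Derivation:
Using Dr = (e_max - e) / (e_max - e_min) * 100
e_max - e = 1.05 - 0.69 = 0.36
e_max - e_min = 1.05 - 0.64 = 0.41
Dr = 0.36 / 0.41 * 100
Dr = 87.8 %


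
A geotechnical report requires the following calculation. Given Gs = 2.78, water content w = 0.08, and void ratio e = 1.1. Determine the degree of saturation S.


Using S = Gs * w / e
S = 2.78 * 0.08 / 1.1
S = 0.2022


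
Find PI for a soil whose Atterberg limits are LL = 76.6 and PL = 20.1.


Result: 56.5

Derivation:
Using PI = LL - PL
PI = 76.6 - 20.1
PI = 56.5


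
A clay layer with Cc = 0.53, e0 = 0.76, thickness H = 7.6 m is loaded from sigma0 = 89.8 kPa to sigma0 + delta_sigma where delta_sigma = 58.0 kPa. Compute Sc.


Result: 0.4953 m

Derivation:
Using Sc = Cc * H / (1 + e0) * log10((sigma0 + delta_sigma) / sigma0)
Stress ratio = (89.8 + 58.0) / 89.8 = 1.64588
log10(1.64588) = 0.216398
Cc * H / (1 + e0) = 0.53 * 7.6 / (1 + 0.76) = 2.28864
Sc = 2.28864 * 0.216398
Sc = 0.4953 m


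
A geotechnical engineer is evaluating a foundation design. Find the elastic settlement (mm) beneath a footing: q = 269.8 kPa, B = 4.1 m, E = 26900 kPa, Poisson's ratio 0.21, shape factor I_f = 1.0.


Result: 39.308 mm

Derivation:
Using Se = q * B * (1 - nu^2) * I_f / E
1 - nu^2 = 1 - 0.21^2 = 0.9559
Se = 269.8 * 4.1 * 0.9559 * 1.0 / 26900
Se = 0.039308 m
Convert to mm: Se = 0.039308 * 1000 = 39.308 mm


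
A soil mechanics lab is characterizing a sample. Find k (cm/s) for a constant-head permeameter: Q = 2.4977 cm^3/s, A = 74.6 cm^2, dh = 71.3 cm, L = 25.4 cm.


Compute hydraulic gradient:
i = dh / L = 71.3 / 25.4 = 2.80709
Then apply Darcy's law:
k = Q / (A * i)
k = 2.4977 / (74.6 * 2.80709)
k = 2.4977 / 209.409
k = 0.011927 cm/s


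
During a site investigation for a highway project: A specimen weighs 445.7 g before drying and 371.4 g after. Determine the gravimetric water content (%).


Using w = (m_wet - m_dry) / m_dry * 100
m_wet - m_dry = 445.7 - 371.4 = 74.3 g
w = 74.3 / 371.4 * 100
w = 20.01 %


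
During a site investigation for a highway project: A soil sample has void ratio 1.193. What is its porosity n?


Using the relation n = e / (1 + e)
n = 1.193 / (1 + 1.193)
n = 1.193 / 2.193
n = 0.544


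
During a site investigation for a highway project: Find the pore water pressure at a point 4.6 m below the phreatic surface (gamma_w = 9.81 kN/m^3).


Result: 45.13 kPa

Derivation:
Using u = gamma_w * h_w
u = 9.81 * 4.6
u = 45.13 kPa


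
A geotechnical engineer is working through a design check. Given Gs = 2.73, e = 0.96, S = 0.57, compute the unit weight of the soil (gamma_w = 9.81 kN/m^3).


Result: 16.403 kN/m^3

Derivation:
Using gamma = gamma_w * (Gs + S*e) / (1 + e)
Numerator: Gs + S*e = 2.73 + 0.57*0.96 = 3.2772
Denominator: 1 + e = 1 + 0.96 = 1.96
gamma = 9.81 * 3.2772 / 1.96
gamma = 16.403 kN/m^3


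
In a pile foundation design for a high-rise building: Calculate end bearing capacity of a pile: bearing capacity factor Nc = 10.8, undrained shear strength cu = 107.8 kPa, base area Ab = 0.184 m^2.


Using Qb = Nc * cu * Ab
Qb = 10.8 * 107.8 * 0.184
Qb = 214.22 kN


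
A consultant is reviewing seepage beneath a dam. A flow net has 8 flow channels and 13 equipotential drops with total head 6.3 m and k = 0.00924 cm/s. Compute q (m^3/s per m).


Convert k to m/s for unit consistency with H:
k = 0.00924 cm/s = 0.00924 / 100 m/s = 9.24e-05 m/s
Using q = k * H * Nf / Nd
Nf / Nd = 8 / 13 = 0.6154
q = 9.24e-05 * 6.3 * 0.6154
q = 0.0003582 m^3/s per m


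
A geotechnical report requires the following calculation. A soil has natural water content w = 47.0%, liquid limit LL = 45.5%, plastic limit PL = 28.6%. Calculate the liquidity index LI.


Result: 1.089

Derivation:
First compute the plasticity index:
PI = LL - PL = 45.5 - 28.6 = 16.9
Then compute the liquidity index:
LI = (w - PL) / PI
LI = (47.0 - 28.6) / 16.9
LI = 1.089


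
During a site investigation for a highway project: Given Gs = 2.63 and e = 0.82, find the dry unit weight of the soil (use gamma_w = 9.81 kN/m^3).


Using gamma_d = Gs * gamma_w / (1 + e)
gamma_d = 2.63 * 9.81 / (1 + 0.82)
gamma_d = 2.63 * 9.81 / 1.82
gamma_d = 14.176 kN/m^3


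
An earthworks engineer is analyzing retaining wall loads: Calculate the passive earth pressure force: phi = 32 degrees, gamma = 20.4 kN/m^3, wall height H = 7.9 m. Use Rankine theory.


Result: 2071.81 kN/m

Derivation:
Compute passive earth pressure coefficient:
Kp = tan^2(45 + phi/2) = tan^2(61.0) = 3.254588
Compute passive force:
Pp = 0.5 * Kp * gamma * H^2
Pp = 0.5 * 3.254588 * 20.4 * 7.9^2
Pp = 2071.81 kN/m


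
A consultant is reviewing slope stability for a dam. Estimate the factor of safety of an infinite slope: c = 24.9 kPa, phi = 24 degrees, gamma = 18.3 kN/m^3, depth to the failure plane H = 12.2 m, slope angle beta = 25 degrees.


Result: 1.246

Derivation:
Using Fs = c / (gamma*H*sin(beta)*cos(beta)) + tan(phi)/tan(beta)
Cohesion contribution = 24.9 / (18.3*12.2*sin(25)*cos(25))
Cohesion contribution = 0.291182
Friction contribution = tan(24)/tan(25) = 0.954796
Fs = 0.291182 + 0.954796
Fs = 1.246


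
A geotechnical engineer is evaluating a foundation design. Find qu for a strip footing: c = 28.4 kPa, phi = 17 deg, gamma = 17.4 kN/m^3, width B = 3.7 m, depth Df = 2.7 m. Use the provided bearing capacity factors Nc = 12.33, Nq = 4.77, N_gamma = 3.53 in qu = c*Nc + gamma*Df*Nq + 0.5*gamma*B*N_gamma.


Compute qu = c*Nc + gamma*Df*Nq + 0.5*gamma*B*N_gamma
Term 1: 28.4 * 12.33 = 350.172
Term 2: 17.4 * 2.7 * 4.77 = 224.0946
Term 3: 0.5 * 17.4 * 3.7 * 3.53 = 113.6307
qu = 350.172 + 224.0946 + 113.6307
qu = 687.9 kPa


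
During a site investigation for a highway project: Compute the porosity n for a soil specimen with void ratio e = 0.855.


Using the relation n = e / (1 + e)
n = 0.855 / (1 + 0.855)
n = 0.855 / 1.855
n = 0.4609


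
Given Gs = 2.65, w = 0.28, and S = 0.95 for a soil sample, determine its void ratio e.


Using the relation e = Gs * w / S
e = 2.65 * 0.28 / 0.95
e = 0.7811


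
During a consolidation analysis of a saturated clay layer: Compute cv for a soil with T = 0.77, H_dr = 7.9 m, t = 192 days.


Using cv = T * H_dr^2 / t
H_dr^2 = 7.9^2 = 62.41
cv = 0.77 * 62.41 / 192
cv = 0.25029 m^2/day


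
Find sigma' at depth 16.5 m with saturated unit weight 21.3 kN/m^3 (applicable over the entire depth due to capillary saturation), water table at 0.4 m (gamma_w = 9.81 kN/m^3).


Total stress = gamma_sat * depth
sigma = 21.3 * 16.5 = 351.45 kPa
Pore water pressure u = gamma_w * (depth - d_wt)
u = 9.81 * (16.5 - 0.4) = 157.941 kPa
Effective stress = sigma - u
sigma' = 351.45 - 157.941 = 193.51 kPa


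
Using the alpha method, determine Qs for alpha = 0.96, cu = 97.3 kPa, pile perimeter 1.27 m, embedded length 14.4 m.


Result: 1708.25 kN

Derivation:
Using Qs = alpha * cu * perimeter * L
Qs = 0.96 * 97.3 * 1.27 * 14.4
Qs = 1708.25 kN


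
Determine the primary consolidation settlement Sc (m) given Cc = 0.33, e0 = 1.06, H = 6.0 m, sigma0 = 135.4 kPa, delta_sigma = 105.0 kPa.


Result: 0.2396 m

Derivation:
Using Sc = Cc * H / (1 + e0) * log10((sigma0 + delta_sigma) / sigma0)
Stress ratio = (135.4 + 105.0) / 135.4 = 1.77548
log10(1.77548) = 0.249316
Cc * H / (1 + e0) = 0.33 * 6.0 / (1 + 1.06) = 0.961165
Sc = 0.961165 * 0.249316
Sc = 0.2396 m


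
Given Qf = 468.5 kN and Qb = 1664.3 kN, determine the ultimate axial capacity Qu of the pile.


Using Qu = Qf + Qb
Qu = 468.5 + 1664.3
Qu = 2132.8 kN


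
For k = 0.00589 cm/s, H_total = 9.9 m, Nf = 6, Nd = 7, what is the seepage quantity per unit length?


Convert k to m/s for unit consistency with H:
k = 0.00589 cm/s = 0.00589 / 100 m/s = 5.89e-05 m/s
Using q = k * H * Nf / Nd
Nf / Nd = 6 / 7 = 0.8571
q = 5.89e-05 * 9.9 * 0.8571
q = 0.0004998 m^3/s per m


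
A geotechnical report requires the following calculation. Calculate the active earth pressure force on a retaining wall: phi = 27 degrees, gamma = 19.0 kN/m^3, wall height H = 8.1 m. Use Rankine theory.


Compute active earth pressure coefficient:
Ka = tan^2(45 - phi/2) = tan^2(31.5) = 0.375525
Compute active force:
Pa = 0.5 * Ka * gamma * H^2
Pa = 0.5 * 0.375525 * 19.0 * 8.1^2
Pa = 234.06 kN/m


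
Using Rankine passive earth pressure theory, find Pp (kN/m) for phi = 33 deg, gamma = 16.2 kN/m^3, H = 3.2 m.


Compute passive earth pressure coefficient:
Kp = tan^2(45 + phi/2) = tan^2(61.5) = 3.39212
Compute passive force:
Pp = 0.5 * Kp * gamma * H^2
Pp = 0.5 * 3.39212 * 16.2 * 3.2^2
Pp = 281.36 kN/m


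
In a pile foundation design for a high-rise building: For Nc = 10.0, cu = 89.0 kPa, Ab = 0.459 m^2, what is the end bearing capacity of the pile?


Using Qb = Nc * cu * Ab
Qb = 10.0 * 89.0 * 0.459
Qb = 408.51 kN


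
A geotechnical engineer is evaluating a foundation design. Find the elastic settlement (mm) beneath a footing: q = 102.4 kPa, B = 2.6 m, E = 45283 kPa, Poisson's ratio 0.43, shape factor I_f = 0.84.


Using Se = q * B * (1 - nu^2) * I_f / E
1 - nu^2 = 1 - 0.43^2 = 0.8151
Se = 102.4 * 2.6 * 0.8151 * 0.84 / 45283
Se = 0.004026 m
Convert to mm: Se = 0.004026 * 1000 = 4.026 mm


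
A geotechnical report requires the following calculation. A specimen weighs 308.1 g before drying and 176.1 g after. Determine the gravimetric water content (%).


Using w = (m_wet - m_dry) / m_dry * 100
m_wet - m_dry = 308.1 - 176.1 = 132.0 g
w = 132.0 / 176.1 * 100
w = 74.96 %


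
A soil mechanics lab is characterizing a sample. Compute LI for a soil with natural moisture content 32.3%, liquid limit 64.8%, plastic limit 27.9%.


First compute the plasticity index:
PI = LL - PL = 64.8 - 27.9 = 36.9
Then compute the liquidity index:
LI = (w - PL) / PI
LI = (32.3 - 27.9) / 36.9
LI = 0.119


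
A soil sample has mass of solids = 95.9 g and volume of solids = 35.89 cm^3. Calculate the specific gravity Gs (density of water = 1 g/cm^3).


Result: 2.672

Derivation:
Using Gs = m_s / (V_s * rho_w)
Since rho_w = 1 g/cm^3:
Gs = 95.9 / 35.89
Gs = 2.672


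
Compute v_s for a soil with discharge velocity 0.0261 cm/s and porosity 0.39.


Result: 0.06692 cm/s

Derivation:
Using v_s = v_d / n
v_s = 0.0261 / 0.39
v_s = 0.06692 cm/s


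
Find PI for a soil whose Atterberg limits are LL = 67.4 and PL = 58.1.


Using PI = LL - PL
PI = 67.4 - 58.1
PI = 9.3


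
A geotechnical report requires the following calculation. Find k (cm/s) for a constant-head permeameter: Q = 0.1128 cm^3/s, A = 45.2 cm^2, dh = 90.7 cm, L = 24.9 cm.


Result: 0.000685 cm/s

Derivation:
Compute hydraulic gradient:
i = dh / L = 90.7 / 24.9 = 3.64257
Then apply Darcy's law:
k = Q / (A * i)
k = 0.1128 / (45.2 * 3.64257)
k = 0.1128 / 164.644
k = 0.000685 cm/s


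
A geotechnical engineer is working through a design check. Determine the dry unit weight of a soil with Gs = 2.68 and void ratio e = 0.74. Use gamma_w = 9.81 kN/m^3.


Using gamma_d = Gs * gamma_w / (1 + e)
gamma_d = 2.68 * 9.81 / (1 + 0.74)
gamma_d = 2.68 * 9.81 / 1.74
gamma_d = 15.11 kN/m^3


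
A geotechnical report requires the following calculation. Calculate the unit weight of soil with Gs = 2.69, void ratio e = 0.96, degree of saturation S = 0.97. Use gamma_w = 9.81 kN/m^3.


Using gamma = gamma_w * (Gs + S*e) / (1 + e)
Numerator: Gs + S*e = 2.69 + 0.97*0.96 = 3.6212
Denominator: 1 + e = 1 + 0.96 = 1.96
gamma = 9.81 * 3.6212 / 1.96
gamma = 18.124 kN/m^3


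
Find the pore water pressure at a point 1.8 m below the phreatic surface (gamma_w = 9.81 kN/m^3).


Result: 17.66 kPa

Derivation:
Using u = gamma_w * h_w
u = 9.81 * 1.8
u = 17.66 kPa


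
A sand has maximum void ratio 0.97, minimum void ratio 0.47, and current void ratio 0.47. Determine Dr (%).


Using Dr = (e_max - e) / (e_max - e_min) * 100
e_max - e = 0.97 - 0.47 = 0.5
e_max - e_min = 0.97 - 0.47 = 0.5
Dr = 0.5 / 0.5 * 100
Dr = 100.0 %


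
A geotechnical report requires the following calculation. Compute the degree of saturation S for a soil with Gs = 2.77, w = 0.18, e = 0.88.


Result: 0.5666

Derivation:
Using S = Gs * w / e
S = 2.77 * 0.18 / 0.88
S = 0.5666


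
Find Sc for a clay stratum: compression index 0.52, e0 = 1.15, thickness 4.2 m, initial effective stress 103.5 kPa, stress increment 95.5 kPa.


Result: 0.2884 m

Derivation:
Using Sc = Cc * H / (1 + e0) * log10((sigma0 + delta_sigma) / sigma0)
Stress ratio = (103.5 + 95.5) / 103.5 = 1.92271
log10(1.92271) = 0.283913
Cc * H / (1 + e0) = 0.52 * 4.2 / (1 + 1.15) = 1.01581
Sc = 1.01581 * 0.283913
Sc = 0.2884 m


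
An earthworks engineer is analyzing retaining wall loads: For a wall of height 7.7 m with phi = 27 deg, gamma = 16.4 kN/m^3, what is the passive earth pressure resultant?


Result: 1294.66 kN/m

Derivation:
Compute passive earth pressure coefficient:
Kp = tan^2(45 + phi/2) = tan^2(58.5) = 2.66294
Compute passive force:
Pp = 0.5 * Kp * gamma * H^2
Pp = 0.5 * 2.66294 * 16.4 * 7.7^2
Pp = 1294.66 kN/m


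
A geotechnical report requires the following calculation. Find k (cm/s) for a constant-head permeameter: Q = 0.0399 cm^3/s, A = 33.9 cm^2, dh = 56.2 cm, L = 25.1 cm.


Result: 0.000526 cm/s

Derivation:
Compute hydraulic gradient:
i = dh / L = 56.2 / 25.1 = 2.23904
Then apply Darcy's law:
k = Q / (A * i)
k = 0.0399 / (33.9 * 2.23904)
k = 0.0399 / 75.9036
k = 0.000526 cm/s


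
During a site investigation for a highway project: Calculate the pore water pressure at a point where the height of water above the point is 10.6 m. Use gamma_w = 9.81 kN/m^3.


Result: 103.99 kPa

Derivation:
Using u = gamma_w * h_w
u = 9.81 * 10.6
u = 103.99 kPa


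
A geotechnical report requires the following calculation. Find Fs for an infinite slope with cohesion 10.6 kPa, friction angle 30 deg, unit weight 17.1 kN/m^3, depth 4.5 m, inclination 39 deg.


Using Fs = c / (gamma*H*sin(beta)*cos(beta)) + tan(phi)/tan(beta)
Cohesion contribution = 10.6 / (17.1*4.5*sin(39)*cos(39))
Cohesion contribution = 0.281658
Friction contribution = tan(30)/tan(39) = 0.712968
Fs = 0.281658 + 0.712968
Fs = 0.995


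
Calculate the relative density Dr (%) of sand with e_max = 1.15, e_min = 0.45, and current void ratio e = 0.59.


Result: 80.0 %

Derivation:
Using Dr = (e_max - e) / (e_max - e_min) * 100
e_max - e = 1.15 - 0.59 = 0.56
e_max - e_min = 1.15 - 0.45 = 0.7
Dr = 0.56 / 0.7 * 100
Dr = 80.0 %


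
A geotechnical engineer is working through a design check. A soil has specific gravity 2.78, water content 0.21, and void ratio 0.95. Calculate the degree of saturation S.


Using S = Gs * w / e
S = 2.78 * 0.21 / 0.95
S = 0.6145


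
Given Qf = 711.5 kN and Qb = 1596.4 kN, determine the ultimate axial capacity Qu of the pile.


Using Qu = Qf + Qb
Qu = 711.5 + 1596.4
Qu = 2307.9 kN


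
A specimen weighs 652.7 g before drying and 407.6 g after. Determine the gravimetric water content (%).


Using w = (m_wet - m_dry) / m_dry * 100
m_wet - m_dry = 652.7 - 407.6 = 245.1 g
w = 245.1 / 407.6 * 100
w = 60.13 %


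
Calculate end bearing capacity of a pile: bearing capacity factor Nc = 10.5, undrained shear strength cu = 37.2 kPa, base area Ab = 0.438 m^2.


Result: 171.08 kN

Derivation:
Using Qb = Nc * cu * Ab
Qb = 10.5 * 37.2 * 0.438
Qb = 171.08 kN


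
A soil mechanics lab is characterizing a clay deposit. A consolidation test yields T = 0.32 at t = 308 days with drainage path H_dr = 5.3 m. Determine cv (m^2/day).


Using cv = T * H_dr^2 / t
H_dr^2 = 5.3^2 = 28.09
cv = 0.32 * 28.09 / 308
cv = 0.02918 m^2/day


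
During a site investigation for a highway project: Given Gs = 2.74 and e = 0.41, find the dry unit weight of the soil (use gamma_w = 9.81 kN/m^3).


Using gamma_d = Gs * gamma_w / (1 + e)
gamma_d = 2.74 * 9.81 / (1 + 0.41)
gamma_d = 2.74 * 9.81 / 1.41
gamma_d = 19.063 kN/m^3


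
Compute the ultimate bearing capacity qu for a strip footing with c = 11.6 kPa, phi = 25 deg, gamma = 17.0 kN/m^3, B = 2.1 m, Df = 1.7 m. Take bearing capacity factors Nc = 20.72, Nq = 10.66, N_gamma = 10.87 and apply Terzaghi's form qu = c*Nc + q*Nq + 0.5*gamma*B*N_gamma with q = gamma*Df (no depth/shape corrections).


Compute qu = c*Nc + gamma*Df*Nq + 0.5*gamma*B*N_gamma
Term 1: 11.6 * 20.72 = 240.352
Term 2: 17.0 * 1.7 * 10.66 = 308.074
Term 3: 0.5 * 17.0 * 2.1 * 10.87 = 194.0295
qu = 240.352 + 308.074 + 194.0295
qu = 742.46 kPa


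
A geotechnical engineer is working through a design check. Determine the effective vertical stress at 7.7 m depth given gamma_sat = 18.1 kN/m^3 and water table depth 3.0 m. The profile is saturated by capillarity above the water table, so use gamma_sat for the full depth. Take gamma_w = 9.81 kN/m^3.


Result: 93.26 kPa

Derivation:
Total stress = gamma_sat * depth
sigma = 18.1 * 7.7 = 139.37 kPa
Pore water pressure u = gamma_w * (depth - d_wt)
u = 9.81 * (7.7 - 3.0) = 46.107 kPa
Effective stress = sigma - u
sigma' = 139.37 - 46.107 = 93.26 kPa


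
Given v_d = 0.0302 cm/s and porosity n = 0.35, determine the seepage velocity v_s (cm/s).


Using v_s = v_d / n
v_s = 0.0302 / 0.35
v_s = 0.08629 cm/s


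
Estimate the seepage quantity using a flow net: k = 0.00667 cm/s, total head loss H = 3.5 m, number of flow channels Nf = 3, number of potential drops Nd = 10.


Convert k to m/s for unit consistency with H:
k = 0.00667 cm/s = 0.00667 / 100 m/s = 6.67e-05 m/s
Using q = k * H * Nf / Nd
Nf / Nd = 3 / 10 = 0.3
q = 6.67e-05 * 3.5 * 0.3
q = 7.004e-05 m^3/s per m


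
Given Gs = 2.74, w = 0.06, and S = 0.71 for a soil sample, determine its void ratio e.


Using the relation e = Gs * w / S
e = 2.74 * 0.06 / 0.71
e = 0.2315


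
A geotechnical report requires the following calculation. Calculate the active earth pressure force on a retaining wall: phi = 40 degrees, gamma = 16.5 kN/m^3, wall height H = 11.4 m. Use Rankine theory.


Compute active earth pressure coefficient:
Ka = tan^2(45 - phi/2) = tan^2(25.0) = 0.217443
Compute active force:
Pa = 0.5 * Ka * gamma * H^2
Pa = 0.5 * 0.217443 * 16.5 * 11.4^2
Pa = 233.14 kN/m


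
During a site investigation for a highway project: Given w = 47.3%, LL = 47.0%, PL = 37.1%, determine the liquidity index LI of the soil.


Result: 1.03

Derivation:
First compute the plasticity index:
PI = LL - PL = 47.0 - 37.1 = 9.9
Then compute the liquidity index:
LI = (w - PL) / PI
LI = (47.3 - 37.1) / 9.9
LI = 1.03


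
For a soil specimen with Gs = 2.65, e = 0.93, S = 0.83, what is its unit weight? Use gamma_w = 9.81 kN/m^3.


Result: 17.393 kN/m^3

Derivation:
Using gamma = gamma_w * (Gs + S*e) / (1 + e)
Numerator: Gs + S*e = 2.65 + 0.83*0.93 = 3.4219
Denominator: 1 + e = 1 + 0.93 = 1.93
gamma = 9.81 * 3.4219 / 1.93
gamma = 17.393 kN/m^3


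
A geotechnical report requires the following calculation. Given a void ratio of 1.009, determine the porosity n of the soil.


Result: 0.5022

Derivation:
Using the relation n = e / (1 + e)
n = 1.009 / (1 + 1.009)
n = 1.009 / 2.009
n = 0.5022


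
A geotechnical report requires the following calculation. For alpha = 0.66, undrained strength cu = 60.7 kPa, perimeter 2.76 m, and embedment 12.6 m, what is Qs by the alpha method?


Using Qs = alpha * cu * perimeter * L
Qs = 0.66 * 60.7 * 2.76 * 12.6
Qs = 1393.2 kN


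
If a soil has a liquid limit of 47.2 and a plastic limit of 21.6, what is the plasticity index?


Using PI = LL - PL
PI = 47.2 - 21.6
PI = 25.6


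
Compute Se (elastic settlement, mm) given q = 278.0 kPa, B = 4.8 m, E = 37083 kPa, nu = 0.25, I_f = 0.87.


Result: 29.35 mm

Derivation:
Using Se = q * B * (1 - nu^2) * I_f / E
1 - nu^2 = 1 - 0.25^2 = 0.9375
Se = 278.0 * 4.8 * 0.9375 * 0.87 / 37083
Se = 0.029350 m
Convert to mm: Se = 0.029350 * 1000 = 29.35 mm


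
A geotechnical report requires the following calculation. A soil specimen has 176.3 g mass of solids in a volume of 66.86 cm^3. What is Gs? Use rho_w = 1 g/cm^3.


Result: 2.637

Derivation:
Using Gs = m_s / (V_s * rho_w)
Since rho_w = 1 g/cm^3:
Gs = 176.3 / 66.86
Gs = 2.637


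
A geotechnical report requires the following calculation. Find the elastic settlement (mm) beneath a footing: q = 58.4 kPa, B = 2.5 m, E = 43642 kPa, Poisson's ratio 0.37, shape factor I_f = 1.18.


Using Se = q * B * (1 - nu^2) * I_f / E
1 - nu^2 = 1 - 0.37^2 = 0.8631
Se = 58.4 * 2.5 * 0.8631 * 1.18 / 43642
Se = 0.003407 m
Convert to mm: Se = 0.003407 * 1000 = 3.407 mm


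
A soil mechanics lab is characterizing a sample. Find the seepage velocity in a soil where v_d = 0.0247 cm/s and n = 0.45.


Using v_s = v_d / n
v_s = 0.0247 / 0.45
v_s = 0.05489 cm/s


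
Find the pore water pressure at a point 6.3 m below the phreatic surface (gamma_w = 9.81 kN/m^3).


Result: 61.8 kPa

Derivation:
Using u = gamma_w * h_w
u = 9.81 * 6.3
u = 61.8 kPa


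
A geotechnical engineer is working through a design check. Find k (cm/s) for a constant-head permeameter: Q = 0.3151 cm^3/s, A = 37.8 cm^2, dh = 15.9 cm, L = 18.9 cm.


Compute hydraulic gradient:
i = dh / L = 15.9 / 18.9 = 0.84127
Then apply Darcy's law:
k = Q / (A * i)
k = 0.3151 / (37.8 * 0.84127)
k = 0.3151 / 31.8
k = 0.009909 cm/s


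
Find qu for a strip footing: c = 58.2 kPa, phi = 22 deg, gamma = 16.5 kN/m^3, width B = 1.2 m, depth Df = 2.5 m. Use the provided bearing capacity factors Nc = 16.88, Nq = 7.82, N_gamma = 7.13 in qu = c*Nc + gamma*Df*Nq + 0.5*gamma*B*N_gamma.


Result: 1375.58 kPa

Derivation:
Compute qu = c*Nc + gamma*Df*Nq + 0.5*gamma*B*N_gamma
Term 1: 58.2 * 16.88 = 982.416
Term 2: 16.5 * 2.5 * 7.82 = 322.575
Term 3: 0.5 * 16.5 * 1.2 * 7.13 = 70.587
qu = 982.416 + 322.575 + 70.587
qu = 1375.58 kPa


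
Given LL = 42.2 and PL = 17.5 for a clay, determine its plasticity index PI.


Using PI = LL - PL
PI = 42.2 - 17.5
PI = 24.7


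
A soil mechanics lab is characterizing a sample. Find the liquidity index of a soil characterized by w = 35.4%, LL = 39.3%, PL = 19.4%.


First compute the plasticity index:
PI = LL - PL = 39.3 - 19.4 = 19.9
Then compute the liquidity index:
LI = (w - PL) / PI
LI = (35.4 - 19.4) / 19.9
LI = 0.804


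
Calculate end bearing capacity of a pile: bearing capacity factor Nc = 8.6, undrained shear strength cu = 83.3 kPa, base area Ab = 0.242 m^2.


Using Qb = Nc * cu * Ab
Qb = 8.6 * 83.3 * 0.242
Qb = 173.36 kN


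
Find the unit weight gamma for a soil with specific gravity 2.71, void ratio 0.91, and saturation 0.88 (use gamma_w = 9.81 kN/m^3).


Using gamma = gamma_w * (Gs + S*e) / (1 + e)
Numerator: Gs + S*e = 2.71 + 0.88*0.91 = 3.5108
Denominator: 1 + e = 1 + 0.91 = 1.91
gamma = 9.81 * 3.5108 / 1.91
gamma = 18.032 kN/m^3


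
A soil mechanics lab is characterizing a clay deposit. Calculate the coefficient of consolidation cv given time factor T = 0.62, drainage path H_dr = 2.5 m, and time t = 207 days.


Result: 0.01872 m^2/day

Derivation:
Using cv = T * H_dr^2 / t
H_dr^2 = 2.5^2 = 6.25
cv = 0.62 * 6.25 / 207
cv = 0.01872 m^2/day


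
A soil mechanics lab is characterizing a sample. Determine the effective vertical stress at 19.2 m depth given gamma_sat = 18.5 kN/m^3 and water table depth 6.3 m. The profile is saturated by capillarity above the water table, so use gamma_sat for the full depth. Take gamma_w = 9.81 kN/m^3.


Total stress = gamma_sat * depth
sigma = 18.5 * 19.2 = 355.2 kPa
Pore water pressure u = gamma_w * (depth - d_wt)
u = 9.81 * (19.2 - 6.3) = 126.549 kPa
Effective stress = sigma - u
sigma' = 355.2 - 126.549 = 228.65 kPa


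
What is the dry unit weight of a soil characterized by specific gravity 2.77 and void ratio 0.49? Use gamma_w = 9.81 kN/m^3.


Using gamma_d = Gs * gamma_w / (1 + e)
gamma_d = 2.77 * 9.81 / (1 + 0.49)
gamma_d = 2.77 * 9.81 / 1.49
gamma_d = 18.237 kN/m^3


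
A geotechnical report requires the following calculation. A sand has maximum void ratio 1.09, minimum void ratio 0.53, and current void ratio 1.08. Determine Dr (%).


Using Dr = (e_max - e) / (e_max - e_min) * 100
e_max - e = 1.09 - 1.08 = 0.01
e_max - e_min = 1.09 - 0.53 = 0.56
Dr = 0.01 / 0.56 * 100
Dr = 1.79 %


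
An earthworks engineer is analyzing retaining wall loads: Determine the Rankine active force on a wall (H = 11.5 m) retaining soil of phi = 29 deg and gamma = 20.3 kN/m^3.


Result: 465.76 kN/m

Derivation:
Compute active earth pressure coefficient:
Ka = tan^2(45 - phi/2) = tan^2(30.5) = 0.346974
Compute active force:
Pa = 0.5 * Ka * gamma * H^2
Pa = 0.5 * 0.346974 * 20.3 * 11.5^2
Pa = 465.76 kN/m


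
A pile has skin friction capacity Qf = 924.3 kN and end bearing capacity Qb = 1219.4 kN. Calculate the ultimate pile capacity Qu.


Using Qu = Qf + Qb
Qu = 924.3 + 1219.4
Qu = 2143.7 kN


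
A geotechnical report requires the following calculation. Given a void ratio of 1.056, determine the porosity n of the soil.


Result: 0.5136

Derivation:
Using the relation n = e / (1 + e)
n = 1.056 / (1 + 1.056)
n = 1.056 / 2.056
n = 0.5136


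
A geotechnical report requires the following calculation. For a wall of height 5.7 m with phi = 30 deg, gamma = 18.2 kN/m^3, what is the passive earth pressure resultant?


Result: 886.98 kN/m

Derivation:
Compute passive earth pressure coefficient:
Kp = tan^2(45 + phi/2) = tan^2(60.0) = 3
Compute passive force:
Pp = 0.5 * Kp * gamma * H^2
Pp = 0.5 * 3 * 18.2 * 5.7^2
Pp = 886.98 kN/m


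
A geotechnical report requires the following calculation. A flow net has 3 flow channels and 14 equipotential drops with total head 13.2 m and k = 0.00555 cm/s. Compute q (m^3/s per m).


Result: 0.000157 m^3/s per m

Derivation:
Convert k to m/s for unit consistency with H:
k = 0.00555 cm/s = 0.00555 / 100 m/s = 5.55e-05 m/s
Using q = k * H * Nf / Nd
Nf / Nd = 3 / 14 = 0.2143
q = 5.55e-05 * 13.2 * 0.2143
q = 0.000157 m^3/s per m


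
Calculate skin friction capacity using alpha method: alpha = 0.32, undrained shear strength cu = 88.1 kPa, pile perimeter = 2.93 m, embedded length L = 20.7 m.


Result: 1709.87 kN

Derivation:
Using Qs = alpha * cu * perimeter * L
Qs = 0.32 * 88.1 * 2.93 * 20.7
Qs = 1709.87 kN


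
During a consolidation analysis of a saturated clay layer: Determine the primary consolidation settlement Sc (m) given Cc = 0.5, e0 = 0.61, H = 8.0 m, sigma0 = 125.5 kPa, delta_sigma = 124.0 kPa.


Using Sc = Cc * H / (1 + e0) * log10((sigma0 + delta_sigma) / sigma0)
Stress ratio = (125.5 + 124.0) / 125.5 = 1.98805
log10(1.98805) = 0.298427
Cc * H / (1 + e0) = 0.5 * 8.0 / (1 + 0.61) = 2.48447
Sc = 2.48447 * 0.298427
Sc = 0.7414 m


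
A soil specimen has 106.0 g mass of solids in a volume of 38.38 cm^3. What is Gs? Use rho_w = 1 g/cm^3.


Result: 2.762

Derivation:
Using Gs = m_s / (V_s * rho_w)
Since rho_w = 1 g/cm^3:
Gs = 106.0 / 38.38
Gs = 2.762


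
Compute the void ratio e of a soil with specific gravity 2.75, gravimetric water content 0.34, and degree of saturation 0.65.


Result: 1.4385

Derivation:
Using the relation e = Gs * w / S
e = 2.75 * 0.34 / 0.65
e = 1.4385


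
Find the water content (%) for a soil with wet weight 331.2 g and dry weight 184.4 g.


Using w = (m_wet - m_dry) / m_dry * 100
m_wet - m_dry = 331.2 - 184.4 = 146.8 g
w = 146.8 / 184.4 * 100
w = 79.61 %


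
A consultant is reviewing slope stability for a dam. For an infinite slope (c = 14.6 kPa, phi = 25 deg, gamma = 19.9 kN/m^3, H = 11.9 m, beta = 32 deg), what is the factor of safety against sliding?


Using Fs = c / (gamma*H*sin(beta)*cos(beta)) + tan(phi)/tan(beta)
Cohesion contribution = 14.6 / (19.9*11.9*sin(32)*cos(32))
Cohesion contribution = 0.13719
Friction contribution = tan(25)/tan(32) = 0.746248
Fs = 0.13719 + 0.746248
Fs = 0.883


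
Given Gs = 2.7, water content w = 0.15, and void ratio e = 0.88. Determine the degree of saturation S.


Using S = Gs * w / e
S = 2.7 * 0.15 / 0.88
S = 0.4602


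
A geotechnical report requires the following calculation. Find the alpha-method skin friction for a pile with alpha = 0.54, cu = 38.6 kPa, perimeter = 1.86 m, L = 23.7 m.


Using Qs = alpha * cu * perimeter * L
Qs = 0.54 * 38.6 * 1.86 * 23.7
Qs = 918.85 kN


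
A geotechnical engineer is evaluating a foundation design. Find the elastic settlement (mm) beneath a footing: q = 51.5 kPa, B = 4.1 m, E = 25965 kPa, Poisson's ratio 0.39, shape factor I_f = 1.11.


Using Se = q * B * (1 - nu^2) * I_f / E
1 - nu^2 = 1 - 0.39^2 = 0.8479
Se = 51.5 * 4.1 * 0.8479 * 1.11 / 25965
Se = 0.007654 m
Convert to mm: Se = 0.007654 * 1000 = 7.654 mm


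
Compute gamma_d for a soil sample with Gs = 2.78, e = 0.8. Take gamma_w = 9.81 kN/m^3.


Using gamma_d = Gs * gamma_w / (1 + e)
gamma_d = 2.78 * 9.81 / (1 + 0.8)
gamma_d = 2.78 * 9.81 / 1.8
gamma_d = 15.151 kN/m^3


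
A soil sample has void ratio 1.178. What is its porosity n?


Using the relation n = e / (1 + e)
n = 1.178 / (1 + 1.178)
n = 1.178 / 2.178
n = 0.5409


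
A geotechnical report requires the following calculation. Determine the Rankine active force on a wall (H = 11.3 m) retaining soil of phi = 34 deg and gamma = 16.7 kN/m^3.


Result: 301.43 kN/m

Derivation:
Compute active earth pressure coefficient:
Ka = tan^2(45 - phi/2) = tan^2(28.0) = 0.282715
Compute active force:
Pa = 0.5 * Ka * gamma * H^2
Pa = 0.5 * 0.282715 * 16.7 * 11.3^2
Pa = 301.43 kN/m


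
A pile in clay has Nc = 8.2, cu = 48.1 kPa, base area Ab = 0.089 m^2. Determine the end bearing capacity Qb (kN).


Result: 35.1 kN

Derivation:
Using Qb = Nc * cu * Ab
Qb = 8.2 * 48.1 * 0.089
Qb = 35.1 kN


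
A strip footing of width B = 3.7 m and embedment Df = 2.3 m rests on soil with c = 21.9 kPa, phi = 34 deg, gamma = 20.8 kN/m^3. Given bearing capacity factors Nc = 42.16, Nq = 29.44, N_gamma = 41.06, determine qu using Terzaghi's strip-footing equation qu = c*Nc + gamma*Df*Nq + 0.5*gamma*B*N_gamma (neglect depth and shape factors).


Result: 3911.7 kPa

Derivation:
Compute qu = c*Nc + gamma*Df*Nq + 0.5*gamma*B*N_gamma
Term 1: 21.9 * 42.16 = 923.304
Term 2: 20.8 * 2.3 * 29.44 = 1408.4096
Term 3: 0.5 * 20.8 * 3.7 * 41.06 = 1579.9888
qu = 923.304 + 1408.4096 + 1579.9888
qu = 3911.7 kPa


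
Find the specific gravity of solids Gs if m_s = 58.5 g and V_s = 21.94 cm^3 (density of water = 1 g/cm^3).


Result: 2.666

Derivation:
Using Gs = m_s / (V_s * rho_w)
Since rho_w = 1 g/cm^3:
Gs = 58.5 / 21.94
Gs = 2.666


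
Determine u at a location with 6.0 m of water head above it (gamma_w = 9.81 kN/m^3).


Using u = gamma_w * h_w
u = 9.81 * 6.0
u = 58.86 kPa


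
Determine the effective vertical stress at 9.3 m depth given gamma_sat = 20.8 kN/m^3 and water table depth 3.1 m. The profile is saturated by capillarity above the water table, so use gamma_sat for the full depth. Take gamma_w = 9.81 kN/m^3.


Result: 132.62 kPa

Derivation:
Total stress = gamma_sat * depth
sigma = 20.8 * 9.3 = 193.44 kPa
Pore water pressure u = gamma_w * (depth - d_wt)
u = 9.81 * (9.3 - 3.1) = 60.822 kPa
Effective stress = sigma - u
sigma' = 193.44 - 60.822 = 132.62 kPa
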